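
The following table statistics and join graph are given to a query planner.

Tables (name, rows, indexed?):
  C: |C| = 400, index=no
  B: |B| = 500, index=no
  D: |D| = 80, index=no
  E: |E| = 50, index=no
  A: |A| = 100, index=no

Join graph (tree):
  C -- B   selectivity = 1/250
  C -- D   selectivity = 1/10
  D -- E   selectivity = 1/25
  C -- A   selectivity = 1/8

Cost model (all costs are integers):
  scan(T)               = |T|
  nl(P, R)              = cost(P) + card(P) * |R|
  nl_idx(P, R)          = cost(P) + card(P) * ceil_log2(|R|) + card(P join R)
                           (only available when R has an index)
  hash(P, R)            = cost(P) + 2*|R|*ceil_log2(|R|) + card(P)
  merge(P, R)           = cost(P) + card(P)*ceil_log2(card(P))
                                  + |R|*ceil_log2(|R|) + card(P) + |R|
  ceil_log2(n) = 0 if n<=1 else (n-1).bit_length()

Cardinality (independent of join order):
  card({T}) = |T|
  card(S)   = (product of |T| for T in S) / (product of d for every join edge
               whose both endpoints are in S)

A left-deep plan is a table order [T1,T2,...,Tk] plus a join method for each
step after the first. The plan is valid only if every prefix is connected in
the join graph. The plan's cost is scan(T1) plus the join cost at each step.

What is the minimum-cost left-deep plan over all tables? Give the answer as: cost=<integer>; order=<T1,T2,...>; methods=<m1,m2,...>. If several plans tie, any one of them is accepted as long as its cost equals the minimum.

Selinger DP (subsets sized 1..n):
  {C}: scan cost=400, card=400
  {B}: scan cost=500, card=500
  {D}: scan cost=80, card=80
  {E}: scan cost=50, card=50
  {A}: scan cost=100, card=100
  {BC}: card=800; try (C,hash)→8200, (B,merge)→9400, (C,merge)→9500, (B,hash)→9800, (B,nl)→200400, (C,nl)→200500; best=8200 via (C,hash)
  {CD}: card=3200; try (D,hash)→1920, (C,merge)→4720, (D,merge)→5040, (C,hash)→7360, (C,nl)→32080, (D,nl)→32400; best=1920 via (D,hash)
  {AC}: card=5000; try (A,hash)→2200, (C,merge)→4900, (A,merge)→5200, (C,hash)→7400, (C,nl)→40100, (A,nl)→40400; best=2200 via (A,hash)
  {DE}: card=160; try (E,hash)→760, (D,merge)→1040, (E,merge)→1070, (D,hash)→1220, (D,nl)→4050, (E,nl)→4080; best=760 via (E,hash)
  {BCD}: card=6400; try (D,hash)→10120, (B,hash)→14120, (D,merge)→17640, (B,merge)→48520, (D,nl)→72200, (B,nl)→1601920; best=10120 via (D,hash)
  {ABC}: card=10000; try (A,hash)→10400, (B,hash)→16200, (A,merge)→17800, (B,merge)→77200, (A,nl)→88200, (B,nl)→2502200; best=10400 via (A,hash)
  {CDE}: card=6400; try (E,hash)→5720, (C,merge)→6200, (C,hash)→8120, (E,merge)→43870, (C,nl)→64760, (E,nl)→161920; best=5720 via (E,hash)
  {ACD}: card=40000; try (A,hash)→6520, (D,hash)→8320, (A,merge)→44320, (D,merge)→72840, (A,nl)→321920, (D,nl)→402200; best=6520 via (A,hash)
  {BCDE}: card=12800; try (E,hash)→17120, (B,hash)→21120, (E,merge)→100070, (B,merge)→100320, (E,nl)→330120, (B,nl)→3205720; best=17120 via (E,hash)
  {ABCD}: card=80000; try (A,hash)→17920, (D,hash)→21520, (B,hash)→55520, (A,merge)→100520, (D,merge)→161040, (A,nl)→650120 …(+3); best=17920 via (A,hash)
  {ACDE}: card=80000; try (A,hash)→13520, (E,hash)→47120, (A,merge)→96120, (A,nl)→645720, (E,merge)→686870, (E,nl)→2006520; best=13520 via (A,hash)
  {ABCDE}: card=160000; try (A,hash)→31320, (E,hash)→98520, (B,hash)→102520, (A,merge)→209920, (A,nl)→1297120, (E,merge)→1458270 …(+3); best=31320 via (A,hash)

cost=31320; order=B,C,D,E,A; methods=hash,hash,hash,hash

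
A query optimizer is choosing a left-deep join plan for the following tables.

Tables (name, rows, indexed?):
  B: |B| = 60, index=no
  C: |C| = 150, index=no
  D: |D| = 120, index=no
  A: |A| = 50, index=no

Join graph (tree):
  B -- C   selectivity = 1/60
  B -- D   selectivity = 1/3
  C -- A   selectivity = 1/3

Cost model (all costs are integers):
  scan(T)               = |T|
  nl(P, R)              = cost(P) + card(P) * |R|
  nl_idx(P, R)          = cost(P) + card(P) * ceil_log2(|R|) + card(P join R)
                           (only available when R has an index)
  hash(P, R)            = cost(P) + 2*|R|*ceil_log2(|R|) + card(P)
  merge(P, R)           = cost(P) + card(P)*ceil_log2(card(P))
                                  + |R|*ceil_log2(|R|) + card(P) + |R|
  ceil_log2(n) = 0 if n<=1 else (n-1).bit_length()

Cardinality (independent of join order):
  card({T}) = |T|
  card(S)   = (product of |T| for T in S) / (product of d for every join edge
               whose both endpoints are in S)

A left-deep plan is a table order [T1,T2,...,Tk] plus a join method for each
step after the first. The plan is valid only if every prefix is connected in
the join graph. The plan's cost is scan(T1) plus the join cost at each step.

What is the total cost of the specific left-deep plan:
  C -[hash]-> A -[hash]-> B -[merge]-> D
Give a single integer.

37580

step 1: scan C: cost=150, card=150
step 2: join A via hash
    card(P join A) = 150*50/(3) = 2500
    cost = 150 + 2*50*6 + 150 = 900
step 3: join B via hash
    card(P join B) = 2500*60/(60) = 2500
    cost = 900 + 2*60*6 + 2500 = 4120
step 4: join D via merge
    card(P join D) = 2500*120/(3) = 100000
    cost = 4120 + 2500*12 + 120*7 + 2500 + 120 = 37580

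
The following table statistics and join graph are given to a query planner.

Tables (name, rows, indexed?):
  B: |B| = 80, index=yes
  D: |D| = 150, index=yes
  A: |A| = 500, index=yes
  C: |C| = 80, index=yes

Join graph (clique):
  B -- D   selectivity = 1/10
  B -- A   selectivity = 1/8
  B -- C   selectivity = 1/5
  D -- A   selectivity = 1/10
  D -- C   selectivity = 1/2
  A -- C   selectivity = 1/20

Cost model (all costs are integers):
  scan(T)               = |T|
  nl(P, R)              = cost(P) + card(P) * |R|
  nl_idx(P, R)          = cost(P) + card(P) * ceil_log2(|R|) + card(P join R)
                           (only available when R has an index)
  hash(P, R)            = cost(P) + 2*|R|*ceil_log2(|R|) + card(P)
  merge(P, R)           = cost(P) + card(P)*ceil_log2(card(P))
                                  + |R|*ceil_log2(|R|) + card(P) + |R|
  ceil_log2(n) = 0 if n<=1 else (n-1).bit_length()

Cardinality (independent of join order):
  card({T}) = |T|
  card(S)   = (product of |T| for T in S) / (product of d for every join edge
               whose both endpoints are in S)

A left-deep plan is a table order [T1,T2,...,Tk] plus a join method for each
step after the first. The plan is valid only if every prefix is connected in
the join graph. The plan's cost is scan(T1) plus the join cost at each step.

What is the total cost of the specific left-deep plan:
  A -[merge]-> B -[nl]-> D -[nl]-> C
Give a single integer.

step 1: scan A: cost=500, card=500
step 2: join B via merge
    card(P join B) = 500*80/(8) = 5000
    cost = 500 + 500*9 + 80*7 + 500 + 80 = 6140
step 3: join D via nl
    card(P join D) = 5000*150/(10*10) = 7500
    cost = 6140 + 5000*150 = 756140
step 4: join C via nl
    card(P join C) = 7500*80/(5*2*20) = 3000
    cost = 756140 + 7500*80 = 1356140

1356140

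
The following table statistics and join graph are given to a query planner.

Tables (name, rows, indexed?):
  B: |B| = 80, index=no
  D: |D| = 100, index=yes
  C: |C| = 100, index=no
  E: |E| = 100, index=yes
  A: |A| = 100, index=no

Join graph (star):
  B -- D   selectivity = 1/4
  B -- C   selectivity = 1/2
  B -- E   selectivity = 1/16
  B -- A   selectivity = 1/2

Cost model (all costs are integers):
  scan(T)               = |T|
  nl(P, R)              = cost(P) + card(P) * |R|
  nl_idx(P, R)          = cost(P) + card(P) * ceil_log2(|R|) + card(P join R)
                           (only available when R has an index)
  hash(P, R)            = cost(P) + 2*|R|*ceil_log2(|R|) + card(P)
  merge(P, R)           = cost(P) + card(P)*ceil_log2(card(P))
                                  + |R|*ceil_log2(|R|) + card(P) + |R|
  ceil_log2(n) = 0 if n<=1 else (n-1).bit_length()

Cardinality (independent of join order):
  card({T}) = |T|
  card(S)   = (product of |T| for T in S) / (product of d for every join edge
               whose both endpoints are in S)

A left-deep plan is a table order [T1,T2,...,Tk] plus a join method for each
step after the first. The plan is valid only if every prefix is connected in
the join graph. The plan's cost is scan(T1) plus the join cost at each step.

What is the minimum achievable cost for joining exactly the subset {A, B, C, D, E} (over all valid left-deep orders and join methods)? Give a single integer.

643340

Selinger DP over subsets of {A,B,C,D,E}:
  {B}: scan cost=80, card=80
  {D}: scan cost=100, card=100
  {C}: scan cost=100, card=100
  {E}: scan cost=100, card=100
  {A}: scan cost=100, card=100
  {BD}: card=2000; try (B,hash)→1320, (D,merge)→1520, (B,merge)→1540, (D,hash)→1560, (D,nl_idx)→2640, (D,nl)→8080 …(+1); best=1320 via (B,hash)
  {BC}: card=4000; try (B,hash)→1320, (C,merge)→1520, (B,merge)→1540, (C,hash)→1560, (C,nl)→8080, (B,nl)→8100; best=1320 via (B,hash)
  {BE}: card=500; try (E,nl_idx)→1140, (B,hash)→1320, (E,merge)→1520, (B,merge)→1540, (E,hash)→1560, (E,nl)→8080 …(+1); best=1140 via (E,nl_idx)
  {AB}: card=4000; try (B,hash)→1320, (A,merge)→1520, (B,merge)→1540, (A,hash)→1560, (A,nl)→8080, (B,nl)→8100; best=1320 via (B,hash)
  {BCD}: card=100000; try (C,hash)→4720, (D,hash)→6720, (C,merge)→26120, (D,merge)→54120, (D,nl_idx)→129320, (C,nl)→201320 …(+1); best=4720 via (C,hash)
  {BDE}: card=12500; try (D,hash)→3040, (E,hash)→4720, (D,merge)→6940, (D,nl_idx)→17140, (E,merge)→26120, (E,nl_idx)→27820 …(+2); best=3040 via (D,hash)
  {ABD}: card=100000; try (A,hash)→4720, (D,hash)→6720, (A,merge)→26120, (D,merge)→54120, (D,nl_idx)→129320, (A,nl)→201320 …(+1); best=4720 via (A,hash)
  {BCE}: card=25000; try (C,hash)→3040, (E,hash)→6720, (C,merge)→6940, (C,nl)→51140, (E,merge)→54120, (E,nl_idx)→54320 …(+1); best=3040 via (C,hash)
  {ABC}: card=200000; try (C,hash)→6720, (A,hash)→6720, (C,merge)→54120, (A,merge)→54120, (C,nl)→401320, (A,nl)→401320; best=6720 via (C,hash)
  {ABE}: card=25000; try (A,hash)→3040, (E,hash)→6720, (A,merge)→6940, (A,nl)→51140, (E,merge)→54120, (E,nl_idx)→54320 …(+1); best=3040 via (A,hash)
  {BCDE}: card=625000; try (C,hash)→16940, (D,hash)→29440, (E,hash)→106120, (C,merge)→191340, (D,merge)→403840, (D,nl_idx)→803040 …(+5); best=16940 via (C,hash)
  {ABCD}: card=5000000; try (C,hash)→106120, (A,hash)→106120, (D,hash)→208120, (C,merge)→1805520, (A,merge)→1805520, (D,merge)→3807520 …(+4); best=106120 via (C,hash)
  {ABDE}: card=625000; try (A,hash)→16940, (D,hash)→29440, (E,hash)→106120, (A,merge)→191340, (D,merge)→403840, (D,nl_idx)→803040 …(+5); best=16940 via (A,hash)
  {ABCE}: card=1250000; try (C,hash)→29440, (A,hash)→29440, (E,hash)→208120, (C,merge)→403840, (A,merge)→403840, (C,nl)→2503040 …(+4); best=29440 via (C,hash)
  {ABCDE}: card=31250000; try (C,hash)→643340, (A,hash)→643340, (D,hash)→1280840, (E,hash)→5107520, (C,merge)→13142740, (A,merge)→13142740 …(+8); best=643340 via (C,hash)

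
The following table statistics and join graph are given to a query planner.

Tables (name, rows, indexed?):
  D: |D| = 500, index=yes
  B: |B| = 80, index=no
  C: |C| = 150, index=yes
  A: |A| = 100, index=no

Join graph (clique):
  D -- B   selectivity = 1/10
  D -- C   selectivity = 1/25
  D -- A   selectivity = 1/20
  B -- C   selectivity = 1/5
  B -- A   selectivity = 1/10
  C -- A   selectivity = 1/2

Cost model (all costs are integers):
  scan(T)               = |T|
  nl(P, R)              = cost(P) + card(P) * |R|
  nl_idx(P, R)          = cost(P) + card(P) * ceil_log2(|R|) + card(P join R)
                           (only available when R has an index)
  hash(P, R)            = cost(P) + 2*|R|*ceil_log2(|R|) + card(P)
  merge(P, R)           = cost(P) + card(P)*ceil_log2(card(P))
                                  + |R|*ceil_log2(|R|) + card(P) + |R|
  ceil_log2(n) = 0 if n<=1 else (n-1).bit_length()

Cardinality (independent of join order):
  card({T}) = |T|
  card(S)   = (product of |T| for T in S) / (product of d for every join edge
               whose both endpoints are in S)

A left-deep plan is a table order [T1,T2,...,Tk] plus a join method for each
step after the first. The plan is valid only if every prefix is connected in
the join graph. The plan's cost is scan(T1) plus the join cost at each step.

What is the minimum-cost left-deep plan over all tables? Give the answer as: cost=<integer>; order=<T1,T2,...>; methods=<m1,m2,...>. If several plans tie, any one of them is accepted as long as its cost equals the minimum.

cost=10420; order=D,A,B,C; methods=hash,hash,hash

Selinger DP (subsets sized 1..n):
  {D}: scan cost=500, card=500
  {B}: scan cost=80, card=80
  {C}: scan cost=150, card=150
  {A}: scan cost=100, card=100
  {BD}: card=4000; try (B,hash)→2120, (D,nl_idx)→4800, (D,merge)→5720, (B,merge)→6140, (D,hash)→9160, (D,nl)→40080 …(+1); best=2120 via (B,hash)
  {CD}: card=3000; try (C,hash)→3400, (D,nl_idx)→4500, (D,merge)→6500, (C,merge)→6850, (C,nl_idx)→7500, (D,hash)→9300 …(+2); best=3400 via (C,hash)
  {AD}: card=2500; try (A,hash)→2400, (D,nl_idx)→3500, (D,merge)→5900, (A,merge)→6300, (D,hash)→9200, (D,nl)→50100 …(+1); best=2400 via (A,hash)
  {BC}: card=2400; try (B,hash)→1420, (C,merge)→2070, (B,merge)→2140, (C,hash)→2560, (C,nl_idx)→3120, (C,nl)→12080 …(+1); best=1420 via (B,hash)
  {AB}: card=800; try (B,hash)→1320, (A,merge)→1520, (B,merge)→1540, (A,hash)→1560, (A,nl)→8080, (B,nl)→8100; best=1320 via (B,hash)
  {AC}: card=7500; try (A,hash)→1700, (C,merge)→2250, (A,merge)→2300, (C,hash)→2600, (C,nl_idx)→8400, (C,nl)→15100 …(+1); best=1700 via (A,hash)
  {BCD}: card=4800; try (B,hash)→7520, (C,hash)→8520, (D,hash)→12820, (D,nl_idx)→27820, (D,merge)→37620, (C,nl_idx)→38920 …(+5); best=7520 via (B,hash)
  {ABD}: card=2000; try (B,hash)→6020, (A,hash)→7520, (D,nl_idx)→10520, (D,hash)→11120, (D,merge)→15120, (B,merge)→35540 …(+4); best=6020 via (B,hash)
  {ACD}: card=7500; try (C,hash)→7300, (A,hash)→7800, (D,hash)→18200, (C,nl_idx)→29900, (C,merge)→36250, (A,merge)→43200 …(+5); best=7300 via (C,hash)
  {ABC}: card=12000; try (C,hash)→4520, (A,hash)→5220, (B,hash)→10320, (C,merge)→11470, (C,nl_idx)→19720, (A,merge)→33420 …(+4); best=4520 via (C,hash)
  {ABCD}: card=1200; try (C,hash)→10420, (A,hash)→13720, (B,hash)→15920, (C,nl_idx)→23220, (D,hash)→25520, (C,merge)→31370 …(+8); best=10420 via (C,hash)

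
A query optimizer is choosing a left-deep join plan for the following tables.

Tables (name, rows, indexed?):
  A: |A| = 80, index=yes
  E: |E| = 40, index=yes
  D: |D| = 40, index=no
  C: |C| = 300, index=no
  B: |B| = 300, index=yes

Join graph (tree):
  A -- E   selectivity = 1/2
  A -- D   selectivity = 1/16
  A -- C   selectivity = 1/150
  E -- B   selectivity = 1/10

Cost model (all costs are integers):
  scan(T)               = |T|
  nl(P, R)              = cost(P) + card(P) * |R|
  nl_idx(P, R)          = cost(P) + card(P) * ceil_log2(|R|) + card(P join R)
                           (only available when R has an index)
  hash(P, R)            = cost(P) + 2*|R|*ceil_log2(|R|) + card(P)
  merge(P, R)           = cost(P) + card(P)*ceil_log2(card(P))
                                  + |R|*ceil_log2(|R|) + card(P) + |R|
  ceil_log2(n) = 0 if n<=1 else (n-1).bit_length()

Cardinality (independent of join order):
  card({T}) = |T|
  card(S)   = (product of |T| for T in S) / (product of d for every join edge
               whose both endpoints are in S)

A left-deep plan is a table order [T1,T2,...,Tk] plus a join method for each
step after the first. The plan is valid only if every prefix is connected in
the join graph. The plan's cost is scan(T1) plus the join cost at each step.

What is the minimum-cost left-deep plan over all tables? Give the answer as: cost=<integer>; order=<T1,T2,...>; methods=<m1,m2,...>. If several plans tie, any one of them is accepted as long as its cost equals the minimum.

cost=16640; order=C,A,D,E,B; methods=hash,hash,hash,hash

Selinger DP (subsets sized 1..n):
  {A}: scan cost=80, card=80
  {E}: scan cost=40, card=40
  {D}: scan cost=40, card=40
  {C}: scan cost=300, card=300
  {B}: scan cost=300, card=300
  {AE}: card=1600; try (E,hash)→640, (A,merge)→960, (E,merge)→1000, (A,hash)→1200, (A,nl_idx)→1920, (E,nl_idx)→2160 …(+2); best=640 via (E,hash)
  {AD}: card=200; try (A,nl_idx)→520, (D,hash)→640, (A,merge)→960, (D,merge)→1000, (A,hash)→1200, (A,nl)→3240 …(+1); best=520 via (A,nl_idx)
  {AC}: card=160; try (A,hash)→1720, (A,nl_idx)→2560, (C,merge)→3720, (A,merge)→3940, (C,hash)→5560, (C,nl)→24080 …(+1); best=1720 via (A,hash)
  {BE}: card=1200; try (E,hash)→1080, (B,nl_idx)→1600, (E,nl_idx)→3300, (B,merge)→3320, (E,merge)→3580, (B,hash)→5480 …(+2); best=1080 via (E,hash)
  {ADE}: card=4000; try (E,hash)→1200, (E,merge)→2600, (D,hash)→2720, (E,nl_idx)→5720, (E,nl)→8520, (D,merge)→20120 …(+1); best=1200 via (E,hash)
  {ACE}: card=3200; try (E,hash)→2360, (E,merge)→3440, (E,nl_idx)→5880, (C,hash)→7640, (E,nl)→8120, (C,merge)→22840 …(+1); best=2360 via (E,hash)
  {ABE}: card=48000; try (A,hash)→3400, (B,hash)→7640, (A,merge)→16120, (B,merge)→22840, (A,nl_idx)→57480, (B,nl_idx)→63040 …(+2); best=3400 via (A,hash)
  {ACD}: card=400; try (D,hash)→2360, (D,merge)→3440, (C,merge)→5320, (C,hash)→6120, (D,nl)→8120, (C,nl)→60520; best=2360 via (D,hash)
  {ACDE}: card=8000; try (E,hash)→3240, (D,hash)→6040, (E,merge)→6640, (C,hash)→10600, (E,nl_idx)→12760, (E,nl)→18360 …(+4); best=3240 via (E,hash)
  {ABDE}: card=120000; try (B,hash)→10600, (D,hash)→51880, (B,merge)→56200, (B,nl_idx)→157200, (D,merge)→819680, (B,nl)→1201200 …(+1); best=10600 via (B,hash)
  {ABCE}: card=96000; try (B,hash)→10960, (B,merge)→46960, (C,hash)→56800, (B,nl_idx)→127160, (C,merge)→822400, (B,nl)→962360 …(+1); best=10960 via (B,hash)
  {ABCDE}: card=240000; try (B,hash)→16640, (D,hash)→107440, (B,merge)→118240, (C,hash)→136000, (B,nl_idx)→315240, (D,merge)→1739240 …(+4); best=16640 via (B,hash)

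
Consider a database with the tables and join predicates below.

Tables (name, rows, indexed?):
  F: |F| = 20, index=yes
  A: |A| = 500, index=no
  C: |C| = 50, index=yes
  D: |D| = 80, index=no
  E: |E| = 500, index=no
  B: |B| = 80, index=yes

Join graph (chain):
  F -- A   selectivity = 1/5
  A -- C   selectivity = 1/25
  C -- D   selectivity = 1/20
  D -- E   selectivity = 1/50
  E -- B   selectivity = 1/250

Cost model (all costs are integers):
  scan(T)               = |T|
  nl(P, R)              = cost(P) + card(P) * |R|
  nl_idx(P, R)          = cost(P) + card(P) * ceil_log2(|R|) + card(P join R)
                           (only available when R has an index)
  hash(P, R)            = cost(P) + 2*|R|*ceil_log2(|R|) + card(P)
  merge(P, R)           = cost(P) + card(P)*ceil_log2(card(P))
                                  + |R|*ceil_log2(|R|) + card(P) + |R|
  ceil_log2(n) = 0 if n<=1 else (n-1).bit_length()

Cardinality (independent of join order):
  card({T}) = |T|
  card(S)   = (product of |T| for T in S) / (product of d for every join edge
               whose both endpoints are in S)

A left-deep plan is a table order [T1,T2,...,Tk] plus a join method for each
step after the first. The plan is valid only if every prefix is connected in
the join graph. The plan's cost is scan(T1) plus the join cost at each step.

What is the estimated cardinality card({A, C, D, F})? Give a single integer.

Tables in S: A(500), C(50), D(80), F(20)
Edges inside S: F-A(d=5), A-C(d=25), C-D(d=20)
numerator = 500 * 50 * 80 * 20 = 40000000
denominator = 5 * 25 * 20 = 2500
card(S) = 40000000 / 2500 = 16000

16000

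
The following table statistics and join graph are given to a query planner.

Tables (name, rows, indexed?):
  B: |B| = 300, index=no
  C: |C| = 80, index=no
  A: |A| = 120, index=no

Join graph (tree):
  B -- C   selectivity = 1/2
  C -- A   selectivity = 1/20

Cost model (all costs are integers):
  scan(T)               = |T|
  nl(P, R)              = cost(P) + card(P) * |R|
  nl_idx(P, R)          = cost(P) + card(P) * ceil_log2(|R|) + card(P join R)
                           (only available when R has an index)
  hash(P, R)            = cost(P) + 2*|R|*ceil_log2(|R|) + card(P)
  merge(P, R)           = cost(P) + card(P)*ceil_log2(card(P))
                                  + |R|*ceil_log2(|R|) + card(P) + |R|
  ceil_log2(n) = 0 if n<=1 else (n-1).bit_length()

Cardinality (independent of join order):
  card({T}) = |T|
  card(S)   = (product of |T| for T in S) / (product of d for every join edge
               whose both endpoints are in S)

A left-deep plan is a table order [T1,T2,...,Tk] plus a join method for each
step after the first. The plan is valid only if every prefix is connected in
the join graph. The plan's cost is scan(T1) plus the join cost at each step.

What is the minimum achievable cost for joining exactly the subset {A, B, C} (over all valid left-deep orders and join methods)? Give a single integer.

Selinger DP over subsets of {A,B,C}:
  {B}: scan cost=300, card=300
  {C}: scan cost=80, card=80
  {A}: scan cost=120, card=120
  {BC}: card=12000; try (C,hash)→1720, (B,merge)→3720, (C,merge)→3940, (B,hash)→5560, (B,nl)→24080, (C,nl)→24300; best=1720 via (C,hash)
  {AC}: card=480; try (C,hash)→1360, (A,merge)→1680, (C,merge)→1720, (A,hash)→1840, (A,nl)→9680, (C,nl)→9720; best=1360 via (C,hash)
  {ABC}: card=72000; try (B,hash)→7240, (B,merge)→9160, (A,hash)→15400, (B,nl)→145360, (A,merge)→182680, (A,nl)→1441720; best=7240 via (B,hash)

7240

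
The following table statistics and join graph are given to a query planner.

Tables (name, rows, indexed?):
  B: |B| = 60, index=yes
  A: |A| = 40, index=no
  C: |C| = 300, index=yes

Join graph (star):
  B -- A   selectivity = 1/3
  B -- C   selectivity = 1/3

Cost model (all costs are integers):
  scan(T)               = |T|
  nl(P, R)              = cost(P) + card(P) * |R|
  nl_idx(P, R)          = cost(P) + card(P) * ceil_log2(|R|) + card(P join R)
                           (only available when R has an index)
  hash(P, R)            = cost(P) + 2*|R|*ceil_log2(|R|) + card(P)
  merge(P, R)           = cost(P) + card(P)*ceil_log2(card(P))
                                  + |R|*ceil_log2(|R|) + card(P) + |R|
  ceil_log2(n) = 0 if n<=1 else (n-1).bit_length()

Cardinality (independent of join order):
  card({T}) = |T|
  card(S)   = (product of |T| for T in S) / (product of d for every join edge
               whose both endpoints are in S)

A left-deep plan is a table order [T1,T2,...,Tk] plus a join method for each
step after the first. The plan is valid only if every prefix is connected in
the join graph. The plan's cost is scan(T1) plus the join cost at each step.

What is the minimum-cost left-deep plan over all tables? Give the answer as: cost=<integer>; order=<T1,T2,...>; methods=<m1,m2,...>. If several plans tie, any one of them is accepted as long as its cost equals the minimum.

cost=6800; order=B,A,C; methods=hash,hash

Selinger DP (subsets sized 1..n):
  {B}: scan cost=60, card=60
  {A}: scan cost=40, card=40
  {C}: scan cost=300, card=300
  {AB}: card=800; try (A,hash)→600, (B,merge)→740, (A,merge)→760, (B,hash)→800, (B,nl_idx)→1080, (B,nl)→2440 …(+1); best=600 via (A,hash)
  {BC}: card=6000; try (B,hash)→1320, (C,merge)→3480, (B,merge)→3720, (C,hash)→5520, (C,nl_idx)→6600, (B,nl_idx)→8100 …(+2); best=1320 via (B,hash)
  {ABC}: card=80000; try (C,hash)→6800, (A,hash)→7800, (C,merge)→12400, (A,merge)→85600, (C,nl_idx)→87800, (C,nl)→240600 …(+1); best=6800 via (C,hash)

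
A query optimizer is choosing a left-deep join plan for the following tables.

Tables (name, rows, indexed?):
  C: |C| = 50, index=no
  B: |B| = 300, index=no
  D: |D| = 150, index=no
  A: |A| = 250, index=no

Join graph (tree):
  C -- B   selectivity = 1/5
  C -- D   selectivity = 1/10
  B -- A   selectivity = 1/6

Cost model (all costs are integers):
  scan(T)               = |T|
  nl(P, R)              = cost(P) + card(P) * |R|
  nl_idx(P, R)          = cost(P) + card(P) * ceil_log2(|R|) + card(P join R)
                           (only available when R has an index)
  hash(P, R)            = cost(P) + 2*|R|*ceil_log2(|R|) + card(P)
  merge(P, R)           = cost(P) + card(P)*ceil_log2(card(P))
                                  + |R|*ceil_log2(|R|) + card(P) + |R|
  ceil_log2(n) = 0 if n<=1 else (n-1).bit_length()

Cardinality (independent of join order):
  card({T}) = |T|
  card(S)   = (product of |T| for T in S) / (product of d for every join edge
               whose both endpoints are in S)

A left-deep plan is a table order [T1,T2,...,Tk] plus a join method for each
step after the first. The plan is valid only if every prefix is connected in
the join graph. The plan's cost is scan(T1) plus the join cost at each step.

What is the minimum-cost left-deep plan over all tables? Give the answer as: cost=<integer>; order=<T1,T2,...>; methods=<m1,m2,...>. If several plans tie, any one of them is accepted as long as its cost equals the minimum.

Selinger DP (subsets sized 1..n):
  {C}: scan cost=50, card=50
  {B}: scan cost=300, card=300
  {D}: scan cost=150, card=150
  {A}: scan cost=250, card=250
  {BC}: card=3000; try (C,hash)→1200, (B,merge)→3400, (C,merge)→3650, (B,hash)→5500, (B,nl)→15050, (C,nl)→15300; best=1200 via (C,hash)
  {CD}: card=750; try (C,hash)→900, (D,merge)→1750, (C,merge)→1850, (D,hash)→2500, (D,nl)→7550, (C,nl)→7650; best=900 via (C,hash)
  {AB}: card=12500; try (A,hash)→4600, (B,merge)→5500, (A,merge)→5550, (B,hash)→5900, (B,nl)→75250, (A,nl)→75300; best=4600 via (A,hash)
  {BCD}: card=45000; try (D,hash)→6600, (B,hash)→7050, (B,merge)→12150, (D,merge)→41550, (B,nl)→225900, (D,nl)→451200; best=6600 via (D,hash)
  {ABC}: card=125000; try (A,hash)→8200, (C,hash)→17700, (A,merge)→42450, (C,merge)→192450, (C,nl)→629600, (A,nl)→751200; best=8200 via (A,hash)
  {ABCD}: card=1875000; try (A,hash)→55600, (D,hash)→135600, (A,merge)→773850, (D,merge)→2259550, (A,nl)→11256600, (D,nl)→18758200; best=55600 via (A,hash)

cost=55600; order=B,C,D,A; methods=hash,hash,hash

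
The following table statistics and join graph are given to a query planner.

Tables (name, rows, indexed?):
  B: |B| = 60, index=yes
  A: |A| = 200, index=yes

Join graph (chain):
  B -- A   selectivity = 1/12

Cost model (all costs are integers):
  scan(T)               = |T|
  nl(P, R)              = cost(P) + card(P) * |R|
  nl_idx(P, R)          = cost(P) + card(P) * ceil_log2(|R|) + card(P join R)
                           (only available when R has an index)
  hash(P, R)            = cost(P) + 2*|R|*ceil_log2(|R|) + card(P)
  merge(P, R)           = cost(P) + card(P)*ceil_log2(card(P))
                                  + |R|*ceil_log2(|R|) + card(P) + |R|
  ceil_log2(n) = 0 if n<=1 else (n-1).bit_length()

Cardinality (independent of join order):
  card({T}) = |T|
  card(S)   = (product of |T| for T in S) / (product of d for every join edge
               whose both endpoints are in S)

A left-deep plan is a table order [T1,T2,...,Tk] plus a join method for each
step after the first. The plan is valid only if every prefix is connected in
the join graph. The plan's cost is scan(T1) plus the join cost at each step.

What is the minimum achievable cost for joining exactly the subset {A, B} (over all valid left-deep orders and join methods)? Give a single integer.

1120

Selinger DP over subsets of {A,B}:
  {B}: scan cost=60, card=60
  {A}: scan cost=200, card=200
  {AB}: card=1000; try (B,hash)→1120, (A,nl_idx)→1540, (A,merge)→2280, (B,nl_idx)→2400, (B,merge)→2420, (A,hash)→3320 …(+2); best=1120 via (B,hash)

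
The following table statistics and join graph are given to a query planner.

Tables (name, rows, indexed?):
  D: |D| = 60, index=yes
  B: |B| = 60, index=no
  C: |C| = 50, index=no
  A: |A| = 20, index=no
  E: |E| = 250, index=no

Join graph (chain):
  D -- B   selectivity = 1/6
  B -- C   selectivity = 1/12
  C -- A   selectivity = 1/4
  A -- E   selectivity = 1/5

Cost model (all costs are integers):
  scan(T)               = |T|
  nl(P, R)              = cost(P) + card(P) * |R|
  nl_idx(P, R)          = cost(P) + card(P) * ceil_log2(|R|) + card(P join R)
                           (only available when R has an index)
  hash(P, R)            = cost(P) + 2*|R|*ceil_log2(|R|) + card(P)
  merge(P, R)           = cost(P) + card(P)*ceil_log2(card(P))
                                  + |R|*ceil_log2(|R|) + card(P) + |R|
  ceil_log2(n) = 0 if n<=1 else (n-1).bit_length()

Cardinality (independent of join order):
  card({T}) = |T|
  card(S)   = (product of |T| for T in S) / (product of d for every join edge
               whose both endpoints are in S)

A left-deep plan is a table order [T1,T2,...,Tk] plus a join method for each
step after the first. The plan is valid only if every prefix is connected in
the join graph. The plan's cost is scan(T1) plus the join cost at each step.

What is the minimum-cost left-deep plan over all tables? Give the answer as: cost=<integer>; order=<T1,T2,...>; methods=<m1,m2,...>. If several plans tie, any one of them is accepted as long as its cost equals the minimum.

cost=19640; order=B,C,A,D,E; methods=hash,hash,hash,hash

Selinger DP (subsets sized 1..n):
  {D}: scan cost=60, card=60
  {B}: scan cost=60, card=60
  {C}: scan cost=50, card=50
  {A}: scan cost=20, card=20
  {E}: scan cost=250, card=250
  {BD}: card=600; try (D,hash)→840, (B,hash)→840, (D,merge)→900, (B,merge)→900, (D,nl_idx)→1020, (D,nl)→3660 …(+1); best=840 via (D,hash)
  {BC}: card=250; try (C,hash)→720, (B,hash)→820, (B,merge)→820, (C,merge)→830, (B,nl)→3050, (C,nl)→3060; best=720 via (C,hash)
  {AC}: card=250; try (A,hash)→300, (C,merge)→490, (A,merge)→520, (C,hash)→640, (C,nl)→1020, (A,nl)→1050; best=300 via (A,hash)
  {AE}: card=1000; try (A,hash)→700, (E,merge)→2390, (A,merge)→2620, (E,hash)→4040, (E,nl)→5020, (A,nl)→5250; best=700 via (A,hash)
  {BCD}: card=2500; try (D,hash)→1690, (C,hash)→2040, (D,merge)→3390, (D,nl_idx)→4720, (C,merge)→7790, (D,nl)→15720 …(+1); best=1690 via (D,hash)
  {ABC}: card=1250; try (A,hash)→1170, (B,hash)→1270, (B,merge)→2970, (A,merge)→3090, (A,nl)→5720, (B,nl)→15300; best=1170 via (A,hash)
  {ACE}: card=12500; try (C,hash)→2300, (E,hash)→4550, (E,merge)→4800, (C,merge)→12050, (C,nl)→50700, (E,nl)→62800; best=2300 via (C,hash)
  {ABCD}: card=12500; try (D,hash)→3140, (A,hash)→4390, (D,merge)→16590, (D,nl_idx)→21170, (A,merge)→34310, (A,nl)→51690 …(+1); best=3140 via (D,hash)
  {ABCE}: card=62500; try (E,hash)→6420, (B,hash)→15520, (E,merge)→18420, (B,merge)→190220, (E,nl)→313670, (B,nl)→752300; best=6420 via (E,hash)
  {ABCDE}: card=625000; try (E,hash)→19640, (D,hash)→69640, (E,merge)→192890, (D,nl_idx)→1006420, (D,merge)→1069340, (E,nl)→3128140 …(+1); best=19640 via (E,hash)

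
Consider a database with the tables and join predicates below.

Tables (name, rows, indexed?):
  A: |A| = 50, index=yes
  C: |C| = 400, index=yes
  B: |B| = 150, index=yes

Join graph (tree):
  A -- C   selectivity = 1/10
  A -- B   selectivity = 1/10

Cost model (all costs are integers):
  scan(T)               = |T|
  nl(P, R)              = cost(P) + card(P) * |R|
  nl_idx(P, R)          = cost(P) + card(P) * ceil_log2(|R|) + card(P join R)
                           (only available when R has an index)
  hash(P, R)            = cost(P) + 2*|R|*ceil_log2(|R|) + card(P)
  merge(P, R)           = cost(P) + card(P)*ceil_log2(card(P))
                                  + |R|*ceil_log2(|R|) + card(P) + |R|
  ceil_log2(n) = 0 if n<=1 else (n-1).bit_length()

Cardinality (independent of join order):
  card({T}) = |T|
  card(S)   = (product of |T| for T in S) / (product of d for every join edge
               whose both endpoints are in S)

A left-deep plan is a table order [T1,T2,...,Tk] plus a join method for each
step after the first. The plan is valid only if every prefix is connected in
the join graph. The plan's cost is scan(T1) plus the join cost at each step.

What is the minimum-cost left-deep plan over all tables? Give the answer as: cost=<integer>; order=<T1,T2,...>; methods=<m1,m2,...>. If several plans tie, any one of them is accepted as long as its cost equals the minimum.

Selinger DP (subsets sized 1..n):
  {A}: scan cost=50, card=50
  {C}: scan cost=400, card=400
  {B}: scan cost=150, card=150
  {AC}: card=2000; try (A,hash)→1400, (C,nl_idx)→2500, (C,merge)→4400, (A,merge)→4750, (A,nl_idx)→4800, (C,hash)→7300 …(+2); best=1400 via (A,hash)
  {AB}: card=750; try (A,hash)→900, (B,nl_idx)→1200, (B,merge)→1750, (A,nl_idx)→1800, (A,merge)→1850, (B,hash)→2500 …(+2); best=900 via (A,hash)
  {ABC}: card=30000; try (B,hash)→5800, (C,hash)→8850, (C,merge)→13150, (B,merge)→26750, (C,nl_idx)→37650, (B,nl_idx)→47400 …(+2); best=5800 via (B,hash)

cost=5800; order=C,A,B; methods=hash,hash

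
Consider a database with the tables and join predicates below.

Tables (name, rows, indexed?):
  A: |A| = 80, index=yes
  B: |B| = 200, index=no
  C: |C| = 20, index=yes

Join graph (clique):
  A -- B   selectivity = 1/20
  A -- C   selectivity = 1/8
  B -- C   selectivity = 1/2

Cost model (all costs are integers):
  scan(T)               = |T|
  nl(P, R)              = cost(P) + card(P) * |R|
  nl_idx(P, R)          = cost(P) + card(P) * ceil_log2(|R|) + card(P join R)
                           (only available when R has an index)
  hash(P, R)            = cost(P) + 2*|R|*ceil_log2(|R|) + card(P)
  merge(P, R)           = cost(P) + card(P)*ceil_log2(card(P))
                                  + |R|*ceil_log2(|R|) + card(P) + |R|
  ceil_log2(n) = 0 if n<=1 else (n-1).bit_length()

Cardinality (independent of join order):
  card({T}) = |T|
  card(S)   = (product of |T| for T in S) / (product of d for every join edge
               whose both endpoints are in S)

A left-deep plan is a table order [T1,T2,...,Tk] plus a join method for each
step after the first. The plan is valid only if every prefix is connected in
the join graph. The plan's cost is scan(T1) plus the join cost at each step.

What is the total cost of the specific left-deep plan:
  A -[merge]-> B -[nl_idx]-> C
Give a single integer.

7520

step 1: scan A: cost=80, card=80
step 2: join B via merge
    card(P join B) = 80*200/(20) = 800
    cost = 80 + 80*7 + 200*8 + 80 + 200 = 2520
step 3: join C via nl_idx
    card(P join C) = 800*20/(8*2) = 1000
    cost = 2520 + 800*5 + 1000 = 7520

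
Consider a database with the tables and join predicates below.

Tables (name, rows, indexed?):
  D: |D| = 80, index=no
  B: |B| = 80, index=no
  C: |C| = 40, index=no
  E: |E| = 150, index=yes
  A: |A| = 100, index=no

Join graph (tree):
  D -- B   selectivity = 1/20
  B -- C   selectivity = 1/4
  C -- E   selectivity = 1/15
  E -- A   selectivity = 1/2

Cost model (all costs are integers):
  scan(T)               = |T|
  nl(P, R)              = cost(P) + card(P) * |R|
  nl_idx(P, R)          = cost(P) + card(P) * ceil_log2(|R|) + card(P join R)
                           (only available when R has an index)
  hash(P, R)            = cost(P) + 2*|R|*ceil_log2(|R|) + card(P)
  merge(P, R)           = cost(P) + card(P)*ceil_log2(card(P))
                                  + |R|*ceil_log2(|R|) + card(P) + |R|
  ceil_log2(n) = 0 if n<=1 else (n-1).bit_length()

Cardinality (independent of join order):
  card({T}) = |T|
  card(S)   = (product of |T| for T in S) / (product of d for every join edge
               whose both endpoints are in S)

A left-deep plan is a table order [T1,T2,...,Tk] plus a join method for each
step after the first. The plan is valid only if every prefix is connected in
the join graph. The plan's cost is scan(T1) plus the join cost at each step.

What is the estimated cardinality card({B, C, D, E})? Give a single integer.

Tables in S: B(80), C(40), D(80), E(150)
Edges inside S: D-B(d=20), B-C(d=4), C-E(d=15)
numerator = 80 * 40 * 80 * 150 = 38400000
denominator = 20 * 4 * 15 = 1200
card(S) = 38400000 / 1200 = 32000

32000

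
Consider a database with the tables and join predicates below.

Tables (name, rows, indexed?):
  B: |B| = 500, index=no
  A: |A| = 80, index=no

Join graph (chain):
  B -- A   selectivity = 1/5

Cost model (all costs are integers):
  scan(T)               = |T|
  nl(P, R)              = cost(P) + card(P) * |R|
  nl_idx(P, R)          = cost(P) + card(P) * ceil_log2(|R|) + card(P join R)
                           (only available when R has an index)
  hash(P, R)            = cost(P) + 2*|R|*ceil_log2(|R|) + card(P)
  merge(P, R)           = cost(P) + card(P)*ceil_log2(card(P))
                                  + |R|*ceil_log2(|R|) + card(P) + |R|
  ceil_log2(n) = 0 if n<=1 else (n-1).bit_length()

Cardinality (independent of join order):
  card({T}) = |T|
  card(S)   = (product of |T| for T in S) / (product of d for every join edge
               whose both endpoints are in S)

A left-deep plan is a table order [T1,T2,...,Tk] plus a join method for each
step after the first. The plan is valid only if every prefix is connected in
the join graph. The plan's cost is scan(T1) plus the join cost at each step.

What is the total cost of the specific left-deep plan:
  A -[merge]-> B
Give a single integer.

step 1: scan A: cost=80, card=80
step 2: join B via merge
    card(P join B) = 80*500/(5) = 8000
    cost = 80 + 80*7 + 500*9 + 80 + 500 = 5720

5720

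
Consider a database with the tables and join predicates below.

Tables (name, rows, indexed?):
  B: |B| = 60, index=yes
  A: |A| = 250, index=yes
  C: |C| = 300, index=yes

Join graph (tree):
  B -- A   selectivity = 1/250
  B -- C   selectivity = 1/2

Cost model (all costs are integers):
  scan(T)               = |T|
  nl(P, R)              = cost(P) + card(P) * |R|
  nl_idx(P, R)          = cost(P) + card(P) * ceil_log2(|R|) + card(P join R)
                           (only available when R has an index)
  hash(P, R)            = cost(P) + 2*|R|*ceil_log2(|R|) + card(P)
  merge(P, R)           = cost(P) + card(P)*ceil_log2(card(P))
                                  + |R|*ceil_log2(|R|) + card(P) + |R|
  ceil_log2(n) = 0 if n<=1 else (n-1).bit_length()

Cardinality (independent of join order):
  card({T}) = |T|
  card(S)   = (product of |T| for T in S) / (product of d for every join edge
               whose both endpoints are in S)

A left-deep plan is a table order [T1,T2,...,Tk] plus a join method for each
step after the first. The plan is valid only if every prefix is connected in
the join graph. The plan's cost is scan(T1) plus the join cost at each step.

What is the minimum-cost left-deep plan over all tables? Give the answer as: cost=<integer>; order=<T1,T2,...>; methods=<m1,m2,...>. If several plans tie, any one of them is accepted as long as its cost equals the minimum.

cost=4020; order=B,A,C; methods=nl_idx,merge

Selinger DP (subsets sized 1..n):
  {B}: scan cost=60, card=60
  {A}: scan cost=250, card=250
  {C}: scan cost=300, card=300
  {AB}: card=60; try (A,nl_idx)→600, (B,hash)→1220, (B,nl_idx)→1810, (A,merge)→2730, (B,merge)→2920, (A,hash)→4120 …(+2); best=600 via (A,nl_idx)
  {BC}: card=9000; try (B,hash)→1320, (C,merge)→3480, (B,merge)→3720, (C,hash)→5520, (C,nl_idx)→9600, (B,nl_idx)→11100 …(+2); best=1320 via (B,hash)
  {ABC}: card=9000; try (C,merge)→4020, (C,hash)→6060, (C,nl_idx)→10140, (A,hash)→14320, (C,nl)→18600, (A,nl_idx)→82320 …(+2); best=4020 via (C,merge)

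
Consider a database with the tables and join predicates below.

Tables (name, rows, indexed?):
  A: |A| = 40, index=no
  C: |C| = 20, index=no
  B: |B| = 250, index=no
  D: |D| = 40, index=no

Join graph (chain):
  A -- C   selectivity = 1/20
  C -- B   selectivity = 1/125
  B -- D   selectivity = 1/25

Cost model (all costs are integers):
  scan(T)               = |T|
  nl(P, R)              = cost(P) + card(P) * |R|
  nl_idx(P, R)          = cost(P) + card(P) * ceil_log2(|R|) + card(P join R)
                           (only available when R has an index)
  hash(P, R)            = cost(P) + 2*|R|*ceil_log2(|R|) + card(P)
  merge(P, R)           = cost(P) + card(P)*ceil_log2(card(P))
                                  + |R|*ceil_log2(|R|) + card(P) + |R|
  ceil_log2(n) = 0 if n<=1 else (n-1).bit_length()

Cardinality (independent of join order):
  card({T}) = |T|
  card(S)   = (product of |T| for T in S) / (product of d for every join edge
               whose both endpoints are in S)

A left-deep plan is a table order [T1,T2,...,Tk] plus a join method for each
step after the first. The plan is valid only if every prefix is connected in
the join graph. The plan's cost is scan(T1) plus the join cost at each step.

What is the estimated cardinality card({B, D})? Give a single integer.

Tables in S: B(250), D(40)
Edges inside S: B-D(d=25)
numerator = 250 * 40 = 10000
denominator = 25 = 25
card(S) = 10000 / 25 = 400

400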